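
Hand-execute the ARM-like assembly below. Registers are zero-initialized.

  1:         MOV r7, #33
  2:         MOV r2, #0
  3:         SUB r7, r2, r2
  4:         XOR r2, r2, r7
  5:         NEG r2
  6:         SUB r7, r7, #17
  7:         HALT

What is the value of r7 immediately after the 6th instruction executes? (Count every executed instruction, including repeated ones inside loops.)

-17

after MOV r7, #33: r7=33
after MOV r2, #0: r2=0
after SUB r7, r2, r2: r7=0-0=0
after XOR r2, r2, r7: r2=0^0=0
after NEG r2: r2=-(0)=0
after SUB r7, r7, #17: r7=0-17=-17
After step 6: r7 = -17.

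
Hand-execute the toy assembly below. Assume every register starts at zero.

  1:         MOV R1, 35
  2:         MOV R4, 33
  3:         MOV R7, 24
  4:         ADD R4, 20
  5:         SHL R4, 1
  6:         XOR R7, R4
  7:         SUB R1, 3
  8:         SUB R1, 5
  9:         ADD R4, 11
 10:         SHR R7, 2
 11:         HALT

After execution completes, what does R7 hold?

R1=35
R4=33
R7=24
R4=33+20=53
R4=53<<1=106
R7=24^106=114
R1=35-3=32
R1=32-5=27
R4=106+11=117
R7=114>>2=28
halt.

28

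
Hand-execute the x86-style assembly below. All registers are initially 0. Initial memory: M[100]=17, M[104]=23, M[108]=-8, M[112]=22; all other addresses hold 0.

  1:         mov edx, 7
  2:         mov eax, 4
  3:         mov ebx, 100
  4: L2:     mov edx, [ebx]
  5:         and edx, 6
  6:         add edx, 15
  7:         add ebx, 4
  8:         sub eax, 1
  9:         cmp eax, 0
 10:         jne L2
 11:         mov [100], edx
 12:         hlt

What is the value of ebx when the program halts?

116

edx=7
eax=4
ebx=100
edx=M[100]=17
edx=17&6=0
edx=0+15=15
ebx=100+4=104
eax=4-1=3
cmp eax, 0  (cmp 3,0)
jne L2: taken
edx=M[104]=23
edx=23&6=6
edx=6+15=21
ebx=104+4=108
eax=3-1=2
cmp eax, 0  (cmp 2,0)
jne L2: taken
edx=M[108]=-8
edx=(-8)&6=0
edx=0+15=15
ebx=108+4=112
eax=2-1=1
cmp eax, 0  (cmp 1,0)
jne L2: taken
edx=M[112]=22
edx=22&6=6
edx=6+15=21
ebx=112+4=116
eax=1-1=0
cmp eax, 0  (cmp 0,0)
jne L2: not taken
mov [100], edx → M[100]=21
halt.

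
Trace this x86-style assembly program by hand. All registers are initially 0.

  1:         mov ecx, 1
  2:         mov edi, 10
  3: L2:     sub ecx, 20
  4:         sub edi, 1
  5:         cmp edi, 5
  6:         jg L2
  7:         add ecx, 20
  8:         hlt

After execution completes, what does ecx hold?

-79

mov ecx, 1 → ecx=1
mov edi, 10 → edi=10
sub ecx, 20 → ecx=1-20=-19
sub edi, 1 → edi=10-1=9
cmp edi, 5  (cmp 9,5)
jg L2: taken
sub ecx, 20 → ecx=(-19)-20=-39
sub edi, 1 → edi=9-1=8
cmp edi, 5  (cmp 8,5)
jg L2: taken
sub ecx, 20 → ecx=(-39)-20=-59
sub edi, 1 → edi=8-1=7
cmp edi, 5  (cmp 7,5)
jg L2: taken
sub ecx, 20 → ecx=(-59)-20=-79
sub edi, 1 → edi=7-1=6
cmp edi, 5  (cmp 6,5)
jg L2: taken
sub ecx, 20 → ecx=(-79)-20=-99
sub edi, 1 → edi=6-1=5
cmp edi, 5  (cmp 5,5)
jg L2: not taken
add ecx, 20 → ecx=(-99)+20=-79
halt.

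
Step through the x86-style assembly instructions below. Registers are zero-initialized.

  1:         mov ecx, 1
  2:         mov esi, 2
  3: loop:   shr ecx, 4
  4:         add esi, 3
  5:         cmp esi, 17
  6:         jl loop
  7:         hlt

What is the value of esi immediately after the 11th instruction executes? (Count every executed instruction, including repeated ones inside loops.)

after mov ecx, 1: ecx=1
after mov esi, 2: esi=2
after shr ecx, 4: ecx=1>>4=0
after add esi, 3: esi=2+3=5
cmp esi, 17  (cmp 5,17)
jl loop: taken
after shr ecx, 4: ecx=0>>4=0
after add esi, 3: esi=5+3=8
cmp esi, 17  (cmp 8,17)
jl loop: taken
after shr ecx, 4: ecx=0>>4=0
After step 11: esi = 8.

8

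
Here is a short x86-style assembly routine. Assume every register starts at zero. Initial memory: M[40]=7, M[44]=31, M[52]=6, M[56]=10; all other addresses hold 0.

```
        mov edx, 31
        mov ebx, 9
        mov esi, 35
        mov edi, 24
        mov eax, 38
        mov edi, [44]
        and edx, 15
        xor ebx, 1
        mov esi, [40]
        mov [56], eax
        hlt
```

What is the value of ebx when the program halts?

8

edx=31
ebx=9
esi=35
edi=24
eax=38
edi=M[44]=31
edx=31&15=15
ebx=9^1=8
esi=M[40]=7
mov [56], eax → M[56]=38
halt.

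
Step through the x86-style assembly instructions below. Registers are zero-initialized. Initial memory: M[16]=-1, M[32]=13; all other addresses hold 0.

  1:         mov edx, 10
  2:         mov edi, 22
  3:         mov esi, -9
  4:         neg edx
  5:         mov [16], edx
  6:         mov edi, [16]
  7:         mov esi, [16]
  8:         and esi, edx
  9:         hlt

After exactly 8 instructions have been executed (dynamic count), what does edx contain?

-10

mov edx, 10 → edx=10
mov edi, 22 → edi=22
mov esi, -9 → esi=-9
neg edx → edx=-(10)=-10
mov [16], edx → M[16]=-10
mov edi, [16] → edi=M[16]=-10
mov esi, [16] → esi=M[16]=-10
and esi, edx → esi=(-10)&(-10)=-10
After step 8: edx = -10.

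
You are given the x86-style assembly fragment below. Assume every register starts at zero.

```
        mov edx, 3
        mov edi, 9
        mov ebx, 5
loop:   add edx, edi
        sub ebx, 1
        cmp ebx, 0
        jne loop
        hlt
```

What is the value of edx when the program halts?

mov edx, 3 → edx=3
mov edi, 9 → edi=9
mov ebx, 5 → ebx=5
add edx, edi → edx=3+9=12
sub ebx, 1 → ebx=5-1=4
cmp ebx, 0  (cmp 4,0)
jne loop: taken
add edx, edi → edx=12+9=21
sub ebx, 1 → ebx=4-1=3
cmp ebx, 0  (cmp 3,0)
jne loop: taken
add edx, edi → edx=21+9=30
sub ebx, 1 → ebx=3-1=2
cmp ebx, 0  (cmp 2,0)
jne loop: taken
add edx, edi → edx=30+9=39
sub ebx, 1 → ebx=2-1=1
cmp ebx, 0  (cmp 1,0)
jne loop: taken
add edx, edi → edx=39+9=48
sub ebx, 1 → ebx=1-1=0
cmp ebx, 0  (cmp 0,0)
jne loop: not taken
halt.

48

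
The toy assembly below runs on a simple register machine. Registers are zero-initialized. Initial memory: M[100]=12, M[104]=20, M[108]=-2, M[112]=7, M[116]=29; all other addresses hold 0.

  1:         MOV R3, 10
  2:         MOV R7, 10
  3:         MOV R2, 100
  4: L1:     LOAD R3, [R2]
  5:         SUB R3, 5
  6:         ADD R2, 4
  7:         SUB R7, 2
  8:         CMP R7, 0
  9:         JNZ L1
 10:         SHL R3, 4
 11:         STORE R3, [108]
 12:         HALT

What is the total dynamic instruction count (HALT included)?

36

R3=10
R7=10
R2=100
R3=M[100]=12
R3=12-5=7
R2=100+4=104
R7=10-2=8
CMP R7, 0  (cmp 8,0)
JNZ L1: taken
R3=M[104]=20
R3=20-5=15
R2=104+4=108
R7=8-2=6
CMP R7, 0  (cmp 6,0)
JNZ L1: taken
R3=M[108]=-2
R3=(-2)-5=-7
R2=108+4=112
R7=6-2=4
CMP R7, 0  (cmp 4,0)
JNZ L1: taken
R3=M[112]=7
R3=7-5=2
R2=112+4=116
R7=4-2=2
CMP R7, 0  (cmp 2,0)
JNZ L1: taken
R3=M[116]=29
R3=29-5=24
R2=116+4=120
R7=2-2=0
CMP R7, 0  (cmp 0,0)
JNZ L1: not taken
R3=24<<4=384
STORE R3, [108] → M[108]=384
halt.
Total executed instructions: 36.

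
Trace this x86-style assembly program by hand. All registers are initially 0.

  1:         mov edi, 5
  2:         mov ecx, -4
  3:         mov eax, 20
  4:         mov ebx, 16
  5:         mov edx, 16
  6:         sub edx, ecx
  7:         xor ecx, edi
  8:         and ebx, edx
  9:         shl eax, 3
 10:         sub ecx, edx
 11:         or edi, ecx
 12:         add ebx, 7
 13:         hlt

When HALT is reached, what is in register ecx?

edi=5
ecx=-4
eax=20
ebx=16
edx=16
edx=16-(-4)=20
ecx=(-4)^5=-7
ebx=16&20=16
eax=20<<3=160
ecx=(-7)-20=-27
edi=5|(-27)=-27
ebx=16+7=23
halt.

-27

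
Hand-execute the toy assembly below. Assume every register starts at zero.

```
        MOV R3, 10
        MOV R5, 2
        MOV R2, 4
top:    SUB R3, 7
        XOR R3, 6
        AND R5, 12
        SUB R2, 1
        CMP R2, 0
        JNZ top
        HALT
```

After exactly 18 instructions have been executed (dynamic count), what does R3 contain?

-9

MOV R3, 10 → R3=10
MOV R5, 2 → R5=2
MOV R2, 4 → R2=4
SUB R3, 7 → R3=10-7=3
XOR R3, 6 → R3=3^6=5
AND R5, 12 → R5=2&12=0
SUB R2, 1 → R2=4-1=3
CMP R2, 0  (cmp 3,0)
JNZ top: taken
SUB R3, 7 → R3=5-7=-2
XOR R3, 6 → R3=(-2)^6=-8
AND R5, 12 → R5=0&12=0
SUB R2, 1 → R2=3-1=2
CMP R2, 0  (cmp 2,0)
JNZ top: taken
SUB R3, 7 → R3=(-8)-7=-15
XOR R3, 6 → R3=(-15)^6=-9
AND R5, 12 → R5=0&12=0
After step 18: R3 = -9.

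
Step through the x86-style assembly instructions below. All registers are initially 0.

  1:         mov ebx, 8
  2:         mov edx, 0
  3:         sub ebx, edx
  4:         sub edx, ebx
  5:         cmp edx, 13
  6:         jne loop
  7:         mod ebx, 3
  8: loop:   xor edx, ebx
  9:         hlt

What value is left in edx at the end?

mov ebx, 8 → ebx=8
mov edx, 0 → edx=0
sub ebx, edx → ebx=8-0=8
sub edx, ebx → edx=0-8=-8
cmp edx, 13  (cmp -8,13)
jne loop: taken
xor edx, ebx → edx=(-8)^8=-16
halt.

-16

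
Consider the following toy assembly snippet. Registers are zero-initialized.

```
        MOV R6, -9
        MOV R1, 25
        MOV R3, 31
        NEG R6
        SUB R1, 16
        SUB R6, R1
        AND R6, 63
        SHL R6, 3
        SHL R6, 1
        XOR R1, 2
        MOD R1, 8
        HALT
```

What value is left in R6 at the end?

0

after MOV R6, -9: R6=-9
after MOV R1, 25: R1=25
after MOV R3, 31: R3=31
after NEG R6: R6=-(-9)=9
after SUB R1, 16: R1=25-16=9
after SUB R6, R1: R6=9-9=0
after AND R6, 63: R6=0&63=0
after SHL R6, 3: R6=0<<3=0
after SHL R6, 1: R6=0<<1=0
after XOR R1, 2: R1=9^2=11
after MOD R1, 8: R1=11%8=3
halt.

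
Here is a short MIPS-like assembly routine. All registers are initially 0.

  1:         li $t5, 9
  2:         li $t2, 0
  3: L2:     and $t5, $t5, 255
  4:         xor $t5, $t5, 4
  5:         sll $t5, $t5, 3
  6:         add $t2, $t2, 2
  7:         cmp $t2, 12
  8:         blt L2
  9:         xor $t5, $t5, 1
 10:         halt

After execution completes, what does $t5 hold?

li $t5, 9 → $t5=9
li $t2, 0 → $t2=0
and $t5, $t5, 255 → $t5=9&255=9
xor $t5, $t5, 4 → $t5=9^4=13
sll $t5, $t5, 3 → $t5=13<<3=104
add $t2, $t2, 2 → $t2=0+2=2
cmp $t2, 12  (cmp 2,12)
blt L2: taken
and $t5, $t5, 255 → $t5=104&255=104
xor $t5, $t5, 4 → $t5=104^4=108
sll $t5, $t5, 3 → $t5=108<<3=864
add $t2, $t2, 2 → $t2=2+2=4
cmp $t2, 12  (cmp 4,12)
blt L2: taken
and $t5, $t5, 255 → $t5=864&255=96
xor $t5, $t5, 4 → $t5=96^4=100
sll $t5, $t5, 3 → $t5=100<<3=800
add $t2, $t2, 2 → $t2=4+2=6
cmp $t2, 12  (cmp 6,12)
blt L2: taken
and $t5, $t5, 255 → $t5=800&255=32
xor $t5, $t5, 4 → $t5=32^4=36
sll $t5, $t5, 3 → $t5=36<<3=288
add $t2, $t2, 2 → $t2=6+2=8
cmp $t2, 12  (cmp 8,12)
blt L2: taken
and $t5, $t5, 255 → $t5=288&255=32
xor $t5, $t5, 4 → $t5=32^4=36
sll $t5, $t5, 3 → $t5=36<<3=288
add $t2, $t2, 2 → $t2=8+2=10
cmp $t2, 12  (cmp 10,12)
blt L2: taken
and $t5, $t5, 255 → $t5=288&255=32
xor $t5, $t5, 4 → $t5=32^4=36
sll $t5, $t5, 3 → $t5=36<<3=288
add $t2, $t2, 2 → $t2=10+2=12
cmp $t2, 12  (cmp 12,12)
blt L2: not taken
xor $t5, $t5, 1 → $t5=288^1=289
halt.

289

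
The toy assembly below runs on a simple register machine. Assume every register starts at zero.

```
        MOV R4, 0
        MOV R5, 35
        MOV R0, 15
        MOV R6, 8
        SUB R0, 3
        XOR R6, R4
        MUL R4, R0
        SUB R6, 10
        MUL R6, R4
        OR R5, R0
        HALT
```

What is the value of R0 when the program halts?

12

MOV R4, 0 → R4=0
MOV R5, 35 → R5=35
MOV R0, 15 → R0=15
MOV R6, 8 → R6=8
SUB R0, 3 → R0=15-3=12
XOR R6, R4 → R6=8^0=8
MUL R4, R0 → R4=0*12=0
SUB R6, 10 → R6=8-10=-2
MUL R6, R4 → R6=(-2)*0=0
OR R5, R0 → R5=35|12=47
halt.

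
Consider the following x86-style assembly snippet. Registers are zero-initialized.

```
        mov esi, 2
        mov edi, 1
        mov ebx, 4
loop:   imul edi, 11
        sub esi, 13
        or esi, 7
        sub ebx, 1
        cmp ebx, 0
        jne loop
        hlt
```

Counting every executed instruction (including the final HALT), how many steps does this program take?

28

esi=2
edi=1
ebx=4
edi=1*11=11
esi=2-13=-11
esi=(-11)|7=-9
ebx=4-1=3
cmp ebx, 0  (cmp 3,0)
jne loop: taken
edi=11*11=121
esi=(-9)-13=-22
esi=(-22)|7=-17
ebx=3-1=2
cmp ebx, 0  (cmp 2,0)
jne loop: taken
edi=121*11=1331
esi=(-17)-13=-30
esi=(-30)|7=-25
ebx=2-1=1
cmp ebx, 0  (cmp 1,0)
jne loop: taken
edi=1331*11=14641
esi=(-25)-13=-38
esi=(-38)|7=-33
ebx=1-1=0
cmp ebx, 0  (cmp 0,0)
jne loop: not taken
halt.
Total executed instructions: 28.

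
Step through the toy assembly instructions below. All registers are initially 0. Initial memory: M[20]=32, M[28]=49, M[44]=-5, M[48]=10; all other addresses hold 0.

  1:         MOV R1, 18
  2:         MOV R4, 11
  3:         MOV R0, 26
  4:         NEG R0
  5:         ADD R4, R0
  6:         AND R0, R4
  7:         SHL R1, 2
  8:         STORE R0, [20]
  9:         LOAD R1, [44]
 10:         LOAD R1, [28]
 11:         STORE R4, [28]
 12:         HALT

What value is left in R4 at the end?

MOV R1, 18 → R1=18
MOV R4, 11 → R4=11
MOV R0, 26 → R0=26
NEG R0 → R0=-(26)=-26
ADD R4, R0 → R4=11+(-26)=-15
AND R0, R4 → R0=(-26)&(-15)=-32
SHL R1, 2 → R1=18<<2=72
STORE R0, [20] → M[20]=-32
LOAD R1, [44] → R1=M[44]=-5
LOAD R1, [28] → R1=M[28]=49
STORE R4, [28] → M[28]=-15
halt.

-15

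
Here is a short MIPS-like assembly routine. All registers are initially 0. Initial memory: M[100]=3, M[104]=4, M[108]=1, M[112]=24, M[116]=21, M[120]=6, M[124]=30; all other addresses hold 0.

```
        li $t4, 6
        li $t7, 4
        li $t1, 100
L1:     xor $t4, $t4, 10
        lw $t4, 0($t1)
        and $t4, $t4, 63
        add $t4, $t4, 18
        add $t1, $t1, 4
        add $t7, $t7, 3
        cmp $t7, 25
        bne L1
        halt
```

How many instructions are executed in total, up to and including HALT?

60

$t4=6
$t7=4
$t1=100
$t4=6^10=12
$t4=M[100]=3
$t4=3&63=3
$t4=3+18=21
$t1=100+4=104
$t7=4+3=7
cmp $t7, 25  (cmp 7,25)
bne L1: taken
$t4=21^10=31
$t4=M[104]=4
$t4=4&63=4
$t4=4+18=22
$t1=104+4=108
$t7=7+3=10
cmp $t7, 25  (cmp 10,25)
bne L1: taken
$t4=22^10=28
$t4=M[108]=1
$t4=1&63=1
$t4=1+18=19
$t1=108+4=112
$t7=10+3=13
cmp $t7, 25  (cmp 13,25)
bne L1: taken
$t4=19^10=25
$t4=M[112]=24
$t4=24&63=24
$t4=24+18=42
$t1=112+4=116
$t7=13+3=16
cmp $t7, 25  (cmp 16,25)
bne L1: taken
$t4=42^10=32
$t4=M[116]=21
$t4=21&63=21
$t4=21+18=39
$t1=116+4=120
$t7=16+3=19
cmp $t7, 25  (cmp 19,25)
bne L1: taken
$t4=39^10=45
$t4=M[120]=6
$t4=6&63=6
$t4=6+18=24
$t1=120+4=124
$t7=19+3=22
cmp $t7, 25  (cmp 22,25)
bne L1: taken
$t4=24^10=18
$t4=M[124]=30
$t4=30&63=30
$t4=30+18=48
$t1=124+4=128
$t7=22+3=25
cmp $t7, 25  (cmp 25,25)
bne L1: not taken
halt.
Total executed instructions: 60.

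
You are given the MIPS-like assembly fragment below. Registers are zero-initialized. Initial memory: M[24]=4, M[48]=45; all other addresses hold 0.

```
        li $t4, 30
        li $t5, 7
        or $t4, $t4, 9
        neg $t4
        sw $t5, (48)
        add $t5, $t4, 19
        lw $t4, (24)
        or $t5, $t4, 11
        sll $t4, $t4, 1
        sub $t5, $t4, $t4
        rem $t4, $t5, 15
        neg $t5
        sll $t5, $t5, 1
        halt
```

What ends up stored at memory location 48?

li $t4, 30 → $t4=30
li $t5, 7 → $t5=7
or $t4, $t4, 9 → $t4=30|9=31
neg $t4 → $t4=-(31)=-31
sw $t5, (48) → M[48]=7
add $t5, $t4, 19 → $t5=(-31)+19=-12
lw $t4, (24) → $t4=M[24]=4
or $t5, $t4, 11 → $t5=4|11=15
sll $t4, $t4, 1 → $t4=4<<1=8
sub $t5, $t4, $t4 → $t5=8-8=0
rem $t4, $t5, 15 → $t4=0%15=0
neg $t5 → $t5=-(0)=0
sll $t5, $t5, 1 → $t5=0<<1=0
halt.

7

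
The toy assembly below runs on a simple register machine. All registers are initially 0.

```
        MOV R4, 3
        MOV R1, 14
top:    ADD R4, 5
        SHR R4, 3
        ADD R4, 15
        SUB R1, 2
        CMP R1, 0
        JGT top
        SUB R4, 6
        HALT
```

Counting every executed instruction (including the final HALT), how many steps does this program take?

46

after MOV R4, 3: R4=3
after MOV R1, 14: R1=14
after ADD R4, 5: R4=3+5=8
after SHR R4, 3: R4=8>>3=1
after ADD R4, 15: R4=1+15=16
after SUB R1, 2: R1=14-2=12
CMP R1, 0  (cmp 12,0)
JGT top: taken
after ADD R4, 5: R4=16+5=21
after SHR R4, 3: R4=21>>3=2
after ADD R4, 15: R4=2+15=17
after SUB R1, 2: R1=12-2=10
CMP R1, 0  (cmp 10,0)
JGT top: taken
after ADD R4, 5: R4=17+5=22
after SHR R4, 3: R4=22>>3=2
after ADD R4, 15: R4=2+15=17
after SUB R1, 2: R1=10-2=8
CMP R1, 0  (cmp 8,0)
JGT top: taken
after ADD R4, 5: R4=17+5=22
after SHR R4, 3: R4=22>>3=2
after ADD R4, 15: R4=2+15=17
after SUB R1, 2: R1=8-2=6
CMP R1, 0  (cmp 6,0)
JGT top: taken
after ADD R4, 5: R4=17+5=22
after SHR R4, 3: R4=22>>3=2
after ADD R4, 15: R4=2+15=17
after SUB R1, 2: R1=6-2=4
CMP R1, 0  (cmp 4,0)
JGT top: taken
after ADD R4, 5: R4=17+5=22
after SHR R4, 3: R4=22>>3=2
after ADD R4, 15: R4=2+15=17
after SUB R1, 2: R1=4-2=2
CMP R1, 0  (cmp 2,0)
JGT top: taken
after ADD R4, 5: R4=17+5=22
after SHR R4, 3: R4=22>>3=2
after ADD R4, 15: R4=2+15=17
after SUB R1, 2: R1=2-2=0
CMP R1, 0  (cmp 0,0)
JGT top: not taken
after SUB R4, 6: R4=17-6=11
halt.
Total executed instructions: 46.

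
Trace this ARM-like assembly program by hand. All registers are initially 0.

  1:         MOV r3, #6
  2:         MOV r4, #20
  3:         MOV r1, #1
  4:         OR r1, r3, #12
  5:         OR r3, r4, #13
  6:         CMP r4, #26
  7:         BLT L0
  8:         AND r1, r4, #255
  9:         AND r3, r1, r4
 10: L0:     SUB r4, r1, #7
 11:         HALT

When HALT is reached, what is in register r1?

MOV r3, #6 → r3=6
MOV r4, #20 → r4=20
MOV r1, #1 → r1=1
OR r1, r3, #12 → r1=6|12=14
OR r3, r4, #13 → r3=20|13=29
CMP r4, #26  (cmp 20,26)
BLT L0: taken
SUB r4, r1, #7 → r4=14-7=7
halt.

14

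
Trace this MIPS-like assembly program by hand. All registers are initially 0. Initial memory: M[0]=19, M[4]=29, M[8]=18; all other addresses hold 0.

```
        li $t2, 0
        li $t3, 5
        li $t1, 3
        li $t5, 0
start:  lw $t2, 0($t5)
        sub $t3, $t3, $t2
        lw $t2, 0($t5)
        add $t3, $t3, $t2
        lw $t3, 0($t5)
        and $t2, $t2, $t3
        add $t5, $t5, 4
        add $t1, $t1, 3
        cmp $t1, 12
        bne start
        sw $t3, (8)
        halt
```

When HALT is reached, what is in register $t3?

18

after li $t2, 0: $t2=0
after li $t3, 5: $t3=5
after li $t1, 3: $t1=3
after li $t5, 0: $t5=0
after lw $t2, 0($t5): $t2=M[0]=19
after sub $t3, $t3, $t2: $t3=5-19=-14
after lw $t2, 0($t5): $t2=M[0]=19
after add $t3, $t3, $t2: $t3=(-14)+19=5
after lw $t3, 0($t5): $t3=M[0]=19
after and $t2, $t2, $t3: $t2=19&19=19
after add $t5, $t5, 4: $t5=0+4=4
after add $t1, $t1, 3: $t1=3+3=6
cmp $t1, 12  (cmp 6,12)
bne start: taken
after lw $t2, 0($t5): $t2=M[4]=29
after sub $t3, $t3, $t2: $t3=19-29=-10
after lw $t2, 0($t5): $t2=M[4]=29
after add $t3, $t3, $t2: $t3=(-10)+29=19
after lw $t3, 0($t5): $t3=M[4]=29
after and $t2, $t2, $t3: $t2=29&29=29
after add $t5, $t5, 4: $t5=4+4=8
after add $t1, $t1, 3: $t1=6+3=9
cmp $t1, 12  (cmp 9,12)
bne start: taken
after lw $t2, 0($t5): $t2=M[8]=18
after sub $t3, $t3, $t2: $t3=29-18=11
after lw $t2, 0($t5): $t2=M[8]=18
after add $t3, $t3, $t2: $t3=11+18=29
after lw $t3, 0($t5): $t3=M[8]=18
after and $t2, $t2, $t3: $t2=18&18=18
after add $t5, $t5, 4: $t5=8+4=12
after add $t1, $t1, 3: $t1=9+3=12
cmp $t1, 12  (cmp 12,12)
bne start: not taken
sw $t3, (8) → M[8]=18
halt.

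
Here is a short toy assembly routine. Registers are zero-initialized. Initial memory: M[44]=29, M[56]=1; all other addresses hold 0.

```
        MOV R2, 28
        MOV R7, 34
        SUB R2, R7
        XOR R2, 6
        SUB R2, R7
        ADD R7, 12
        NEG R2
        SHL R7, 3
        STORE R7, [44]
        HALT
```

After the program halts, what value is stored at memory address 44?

368

after MOV R2, 28: R2=28
after MOV R7, 34: R7=34
after SUB R2, R7: R2=28-34=-6
after XOR R2, 6: R2=(-6)^6=-4
after SUB R2, R7: R2=(-4)-34=-38
after ADD R7, 12: R7=34+12=46
after NEG R2: R2=-(-38)=38
after SHL R7, 3: R7=46<<3=368
STORE R7, [44] → M[44]=368
halt.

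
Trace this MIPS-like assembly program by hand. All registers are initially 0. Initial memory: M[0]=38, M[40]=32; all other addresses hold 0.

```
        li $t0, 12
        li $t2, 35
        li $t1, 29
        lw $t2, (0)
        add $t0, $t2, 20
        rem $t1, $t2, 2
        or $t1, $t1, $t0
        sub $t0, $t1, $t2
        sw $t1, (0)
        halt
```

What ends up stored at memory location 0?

after li $t0, 12: $t0=12
after li $t2, 35: $t2=35
after li $t1, 29: $t1=29
after lw $t2, (0): $t2=M[0]=38
after add $t0, $t2, 20: $t0=38+20=58
after rem $t1, $t2, 2: $t1=38%2=0
after or $t1, $t1, $t0: $t1=0|58=58
after sub $t0, $t1, $t2: $t0=58-38=20
sw $t1, (0) → M[0]=58
halt.

58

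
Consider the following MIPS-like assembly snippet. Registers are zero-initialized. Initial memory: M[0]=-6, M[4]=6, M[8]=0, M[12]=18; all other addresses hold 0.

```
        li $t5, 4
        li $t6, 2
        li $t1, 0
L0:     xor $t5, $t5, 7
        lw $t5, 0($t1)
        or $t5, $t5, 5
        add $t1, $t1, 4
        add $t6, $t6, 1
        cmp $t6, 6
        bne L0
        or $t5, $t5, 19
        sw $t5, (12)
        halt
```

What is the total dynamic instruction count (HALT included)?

34

li $t5, 4 → $t5=4
li $t6, 2 → $t6=2
li $t1, 0 → $t1=0
xor $t5, $t5, 7 → $t5=4^7=3
lw $t5, 0($t1) → $t5=M[0]=-6
or $t5, $t5, 5 → $t5=(-6)|5=-1
add $t1, $t1, 4 → $t1=0+4=4
add $t6, $t6, 1 → $t6=2+1=3
cmp $t6, 6  (cmp 3,6)
bne L0: taken
xor $t5, $t5, 7 → $t5=(-1)^7=-8
lw $t5, 0($t1) → $t5=M[4]=6
or $t5, $t5, 5 → $t5=6|5=7
add $t1, $t1, 4 → $t1=4+4=8
add $t6, $t6, 1 → $t6=3+1=4
cmp $t6, 6  (cmp 4,6)
bne L0: taken
xor $t5, $t5, 7 → $t5=7^7=0
lw $t5, 0($t1) → $t5=M[8]=0
or $t5, $t5, 5 → $t5=0|5=5
add $t1, $t1, 4 → $t1=8+4=12
add $t6, $t6, 1 → $t6=4+1=5
cmp $t6, 6  (cmp 5,6)
bne L0: taken
xor $t5, $t5, 7 → $t5=5^7=2
lw $t5, 0($t1) → $t5=M[12]=18
or $t5, $t5, 5 → $t5=18|5=23
add $t1, $t1, 4 → $t1=12+4=16
add $t6, $t6, 1 → $t6=5+1=6
cmp $t6, 6  (cmp 6,6)
bne L0: not taken
or $t5, $t5, 19 → $t5=23|19=23
sw $t5, (12) → M[12]=23
halt.
Total executed instructions: 34.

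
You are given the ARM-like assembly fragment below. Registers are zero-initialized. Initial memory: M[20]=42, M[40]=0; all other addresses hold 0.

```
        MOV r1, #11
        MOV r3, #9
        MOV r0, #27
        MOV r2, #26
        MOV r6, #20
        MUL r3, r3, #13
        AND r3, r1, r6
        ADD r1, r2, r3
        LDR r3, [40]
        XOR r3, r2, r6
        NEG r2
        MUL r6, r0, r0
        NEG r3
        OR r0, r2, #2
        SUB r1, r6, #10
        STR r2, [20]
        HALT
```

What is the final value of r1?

after MOV r1, #11: r1=11
after MOV r3, #9: r3=9
after MOV r0, #27: r0=27
after MOV r2, #26: r2=26
after MOV r6, #20: r6=20
after MUL r3, r3, #13: r3=9*13=117
after AND r3, r1, r6: r3=11&20=0
after ADD r1, r2, r3: r1=26+0=26
after LDR r3, [40]: r3=M[40]=0
after XOR r3, r2, r6: r3=26^20=14
after NEG r2: r2=-(26)=-26
after MUL r6, r0, r0: r6=27*27=729
after NEG r3: r3=-(14)=-14
after OR r0, r2, #2: r0=(-26)|2=-26
after SUB r1, r6, #10: r1=729-10=719
STR r2, [20] → M[20]=-26
halt.

719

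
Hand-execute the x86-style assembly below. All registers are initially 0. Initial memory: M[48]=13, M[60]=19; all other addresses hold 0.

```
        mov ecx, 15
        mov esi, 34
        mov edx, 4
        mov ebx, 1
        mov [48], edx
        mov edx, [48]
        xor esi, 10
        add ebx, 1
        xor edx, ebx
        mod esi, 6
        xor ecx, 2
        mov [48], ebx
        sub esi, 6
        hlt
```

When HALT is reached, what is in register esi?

-2

after mov ecx, 15: ecx=15
after mov esi, 34: esi=34
after mov edx, 4: edx=4
after mov ebx, 1: ebx=1
mov [48], edx → M[48]=4
after mov edx, [48]: edx=M[48]=4
after xor esi, 10: esi=34^10=40
after add ebx, 1: ebx=1+1=2
after xor edx, ebx: edx=4^2=6
after mod esi, 6: esi=40%6=4
after xor ecx, 2: ecx=15^2=13
mov [48], ebx → M[48]=2
after sub esi, 6: esi=4-6=-2
halt.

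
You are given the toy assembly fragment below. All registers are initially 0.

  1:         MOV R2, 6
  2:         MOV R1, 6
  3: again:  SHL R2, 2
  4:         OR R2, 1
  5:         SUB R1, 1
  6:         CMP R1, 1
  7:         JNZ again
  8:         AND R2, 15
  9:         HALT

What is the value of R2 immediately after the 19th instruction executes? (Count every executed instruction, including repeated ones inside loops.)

after MOV R2, 6: R2=6
after MOV R1, 6: R1=6
after SHL R2, 2: R2=6<<2=24
after OR R2, 1: R2=24|1=25
after SUB R1, 1: R1=6-1=5
CMP R1, 1  (cmp 5,1)
JNZ again: taken
after SHL R2, 2: R2=25<<2=100
after OR R2, 1: R2=100|1=101
after SUB R1, 1: R1=5-1=4
CMP R1, 1  (cmp 4,1)
JNZ again: taken
after SHL R2, 2: R2=101<<2=404
after OR R2, 1: R2=404|1=405
after SUB R1, 1: R1=4-1=3
CMP R1, 1  (cmp 3,1)
JNZ again: taken
after SHL R2, 2: R2=405<<2=1620
after OR R2, 1: R2=1620|1=1621
After step 19: R2 = 1621.

1621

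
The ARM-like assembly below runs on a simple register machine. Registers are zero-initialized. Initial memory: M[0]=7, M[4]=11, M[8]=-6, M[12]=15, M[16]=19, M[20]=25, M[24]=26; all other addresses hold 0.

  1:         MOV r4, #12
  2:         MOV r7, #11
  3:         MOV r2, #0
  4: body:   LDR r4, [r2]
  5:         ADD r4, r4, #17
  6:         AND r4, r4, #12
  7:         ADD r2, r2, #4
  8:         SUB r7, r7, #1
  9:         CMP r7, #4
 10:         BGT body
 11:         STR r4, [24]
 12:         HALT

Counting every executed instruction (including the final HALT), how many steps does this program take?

after MOV r4, #12: r4=12
after MOV r7, #11: r7=11
after MOV r2, #0: r2=0
after LDR r4, [r2]: r4=M[0]=7
after ADD r4, r4, #17: r4=7+17=24
after AND r4, r4, #12: r4=24&12=8
after ADD r2, r2, #4: r2=0+4=4
after SUB r7, r7, #1: r7=11-1=10
CMP r7, #4  (cmp 10,4)
BGT body: taken
after LDR r4, [r2]: r4=M[4]=11
after ADD r4, r4, #17: r4=11+17=28
after AND r4, r4, #12: r4=28&12=12
after ADD r2, r2, #4: r2=4+4=8
after SUB r7, r7, #1: r7=10-1=9
CMP r7, #4  (cmp 9,4)
BGT body: taken
after LDR r4, [r2]: r4=M[8]=-6
after ADD r4, r4, #17: r4=(-6)+17=11
after AND r4, r4, #12: r4=11&12=8
after ADD r2, r2, #4: r2=8+4=12
after SUB r7, r7, #1: r7=9-1=8
CMP r7, #4  (cmp 8,4)
BGT body: taken
after LDR r4, [r2]: r4=M[12]=15
after ADD r4, r4, #17: r4=15+17=32
after AND r4, r4, #12: r4=32&12=0
after ADD r2, r2, #4: r2=12+4=16
after SUB r7, r7, #1: r7=8-1=7
CMP r7, #4  (cmp 7,4)
BGT body: taken
after LDR r4, [r2]: r4=M[16]=19
after ADD r4, r4, #17: r4=19+17=36
after AND r4, r4, #12: r4=36&12=4
after ADD r2, r2, #4: r2=16+4=20
after SUB r7, r7, #1: r7=7-1=6
CMP r7, #4  (cmp 6,4)
BGT body: taken
after LDR r4, [r2]: r4=M[20]=25
after ADD r4, r4, #17: r4=25+17=42
after AND r4, r4, #12: r4=42&12=8
after ADD r2, r2, #4: r2=20+4=24
after SUB r7, r7, #1: r7=6-1=5
CMP r7, #4  (cmp 5,4)
BGT body: taken
after LDR r4, [r2]: r4=M[24]=26
after ADD r4, r4, #17: r4=26+17=43
after AND r4, r4, #12: r4=43&12=8
after ADD r2, r2, #4: r2=24+4=28
after SUB r7, r7, #1: r7=5-1=4
CMP r7, #4  (cmp 4,4)
BGT body: not taken
STR r4, [24] → M[24]=8
halt.
Total executed instructions: 54.

54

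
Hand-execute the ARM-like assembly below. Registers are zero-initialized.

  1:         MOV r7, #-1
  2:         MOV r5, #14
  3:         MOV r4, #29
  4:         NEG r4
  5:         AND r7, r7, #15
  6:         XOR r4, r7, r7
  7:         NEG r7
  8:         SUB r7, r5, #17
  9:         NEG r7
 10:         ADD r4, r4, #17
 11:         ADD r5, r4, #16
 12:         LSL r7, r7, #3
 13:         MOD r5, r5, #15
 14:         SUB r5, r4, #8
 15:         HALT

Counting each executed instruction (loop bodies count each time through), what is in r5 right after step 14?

after MOV r7, #-1: r7=-1
after MOV r5, #14: r5=14
after MOV r4, #29: r4=29
after NEG r4: r4=-(29)=-29
after AND r7, r7, #15: r7=(-1)&15=15
after XOR r4, r7, r7: r4=15^15=0
after NEG r7: r7=-(15)=-15
after SUB r7, r5, #17: r7=14-17=-3
after NEG r7: r7=-(-3)=3
after ADD r4, r4, #17: r4=0+17=17
after ADD r5, r4, #16: r5=17+16=33
after LSL r7, r7, #3: r7=3<<3=24
after MOD r5, r5, #15: r5=33%15=3
after SUB r5, r4, #8: r5=17-8=9
After step 14: r5 = 9.

9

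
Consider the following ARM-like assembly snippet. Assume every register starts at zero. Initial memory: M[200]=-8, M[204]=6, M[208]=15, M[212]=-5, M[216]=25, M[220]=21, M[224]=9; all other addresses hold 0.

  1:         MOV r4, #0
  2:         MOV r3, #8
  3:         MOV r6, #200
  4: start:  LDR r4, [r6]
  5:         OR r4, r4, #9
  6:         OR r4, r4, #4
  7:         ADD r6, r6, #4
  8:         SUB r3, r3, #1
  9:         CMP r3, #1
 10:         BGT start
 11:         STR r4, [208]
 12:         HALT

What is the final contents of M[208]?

13

MOV r4, #0 → r4=0
MOV r3, #8 → r3=8
MOV r6, #200 → r6=200
LDR r4, [r6] → r4=M[200]=-8
OR r4, r4, #9 → r4=(-8)|9=-7
OR r4, r4, #4 → r4=(-7)|4=-3
ADD r6, r6, #4 → r6=200+4=204
SUB r3, r3, #1 → r3=8-1=7
CMP r3, #1  (cmp 7,1)
BGT start: taken
LDR r4, [r6] → r4=M[204]=6
OR r4, r4, #9 → r4=6|9=15
OR r4, r4, #4 → r4=15|4=15
ADD r6, r6, #4 → r6=204+4=208
SUB r3, r3, #1 → r3=7-1=6
CMP r3, #1  (cmp 6,1)
BGT start: taken
LDR r4, [r6] → r4=M[208]=15
OR r4, r4, #9 → r4=15|9=15
OR r4, r4, #4 → r4=15|4=15
ADD r6, r6, #4 → r6=208+4=212
SUB r3, r3, #1 → r3=6-1=5
CMP r3, #1  (cmp 5,1)
BGT start: taken
LDR r4, [r6] → r4=M[212]=-5
OR r4, r4, #9 → r4=(-5)|9=-5
OR r4, r4, #4 → r4=(-5)|4=-1
ADD r6, r6, #4 → r6=212+4=216
SUB r3, r3, #1 → r3=5-1=4
CMP r3, #1  (cmp 4,1)
BGT start: taken
LDR r4, [r6] → r4=M[216]=25
OR r4, r4, #9 → r4=25|9=25
OR r4, r4, #4 → r4=25|4=29
ADD r6, r6, #4 → r6=216+4=220
SUB r3, r3, #1 → r3=4-1=3
CMP r3, #1  (cmp 3,1)
BGT start: taken
LDR r4, [r6] → r4=M[220]=21
OR r4, r4, #9 → r4=21|9=29
OR r4, r4, #4 → r4=29|4=29
ADD r6, r6, #4 → r6=220+4=224
SUB r3, r3, #1 → r3=3-1=2
CMP r3, #1  (cmp 2,1)
BGT start: taken
LDR r4, [r6] → r4=M[224]=9
OR r4, r4, #9 → r4=9|9=9
OR r4, r4, #4 → r4=9|4=13
ADD r6, r6, #4 → r6=224+4=228
SUB r3, r3, #1 → r3=2-1=1
CMP r3, #1  (cmp 1,1)
BGT start: not taken
STR r4, [208] → M[208]=13
halt.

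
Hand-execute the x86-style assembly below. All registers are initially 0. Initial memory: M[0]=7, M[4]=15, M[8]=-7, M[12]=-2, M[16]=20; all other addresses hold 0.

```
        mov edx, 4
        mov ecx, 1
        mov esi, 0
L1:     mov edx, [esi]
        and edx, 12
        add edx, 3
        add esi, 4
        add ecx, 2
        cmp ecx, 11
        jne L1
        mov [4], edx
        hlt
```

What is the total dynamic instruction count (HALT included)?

40

mov edx, 4 → edx=4
mov ecx, 1 → ecx=1
mov esi, 0 → esi=0
mov edx, [esi] → edx=M[0]=7
and edx, 12 → edx=7&12=4
add edx, 3 → edx=4+3=7
add esi, 4 → esi=0+4=4
add ecx, 2 → ecx=1+2=3
cmp ecx, 11  (cmp 3,11)
jne L1: taken
mov edx, [esi] → edx=M[4]=15
and edx, 12 → edx=15&12=12
add edx, 3 → edx=12+3=15
add esi, 4 → esi=4+4=8
add ecx, 2 → ecx=3+2=5
cmp ecx, 11  (cmp 5,11)
jne L1: taken
mov edx, [esi] → edx=M[8]=-7
and edx, 12 → edx=(-7)&12=8
add edx, 3 → edx=8+3=11
add esi, 4 → esi=8+4=12
add ecx, 2 → ecx=5+2=7
cmp ecx, 11  (cmp 7,11)
jne L1: taken
mov edx, [esi] → edx=M[12]=-2
and edx, 12 → edx=(-2)&12=12
add edx, 3 → edx=12+3=15
add esi, 4 → esi=12+4=16
add ecx, 2 → ecx=7+2=9
cmp ecx, 11  (cmp 9,11)
jne L1: taken
mov edx, [esi] → edx=M[16]=20
and edx, 12 → edx=20&12=4
add edx, 3 → edx=4+3=7
add esi, 4 → esi=16+4=20
add ecx, 2 → ecx=9+2=11
cmp ecx, 11  (cmp 11,11)
jne L1: not taken
mov [4], edx → M[4]=7
halt.
Total executed instructions: 40.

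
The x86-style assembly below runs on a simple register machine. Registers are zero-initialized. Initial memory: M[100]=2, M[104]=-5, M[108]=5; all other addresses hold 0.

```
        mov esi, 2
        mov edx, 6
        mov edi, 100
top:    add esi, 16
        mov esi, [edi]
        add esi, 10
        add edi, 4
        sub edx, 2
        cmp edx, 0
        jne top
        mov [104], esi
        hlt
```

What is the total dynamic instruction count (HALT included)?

after mov esi, 2: esi=2
after mov edx, 6: edx=6
after mov edi, 100: edi=100
after add esi, 16: esi=2+16=18
after mov esi, [edi]: esi=M[100]=2
after add esi, 10: esi=2+10=12
after add edi, 4: edi=100+4=104
after sub edx, 2: edx=6-2=4
cmp edx, 0  (cmp 4,0)
jne top: taken
after add esi, 16: esi=12+16=28
after mov esi, [edi]: esi=M[104]=-5
after add esi, 10: esi=(-5)+10=5
after add edi, 4: edi=104+4=108
after sub edx, 2: edx=4-2=2
cmp edx, 0  (cmp 2,0)
jne top: taken
after add esi, 16: esi=5+16=21
after mov esi, [edi]: esi=M[108]=5
after add esi, 10: esi=5+10=15
after add edi, 4: edi=108+4=112
after sub edx, 2: edx=2-2=0
cmp edx, 0  (cmp 0,0)
jne top: not taken
mov [104], esi → M[104]=15
halt.
Total executed instructions: 26.

26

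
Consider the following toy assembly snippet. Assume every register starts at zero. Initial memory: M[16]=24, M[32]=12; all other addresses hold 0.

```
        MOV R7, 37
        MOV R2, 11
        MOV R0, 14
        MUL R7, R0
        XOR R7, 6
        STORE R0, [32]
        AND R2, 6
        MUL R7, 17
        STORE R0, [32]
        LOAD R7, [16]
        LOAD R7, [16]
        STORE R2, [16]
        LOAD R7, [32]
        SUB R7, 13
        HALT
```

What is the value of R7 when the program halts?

1

after MOV R7, 37: R7=37
after MOV R2, 11: R2=11
after MOV R0, 14: R0=14
after MUL R7, R0: R7=37*14=518
after XOR R7, 6: R7=518^6=512
STORE R0, [32] → M[32]=14
after AND R2, 6: R2=11&6=2
after MUL R7, 17: R7=512*17=8704
STORE R0, [32] → M[32]=14
after LOAD R7, [16]: R7=M[16]=24
after LOAD R7, [16]: R7=M[16]=24
STORE R2, [16] → M[16]=2
after LOAD R7, [32]: R7=M[32]=14
after SUB R7, 13: R7=14-13=1
halt.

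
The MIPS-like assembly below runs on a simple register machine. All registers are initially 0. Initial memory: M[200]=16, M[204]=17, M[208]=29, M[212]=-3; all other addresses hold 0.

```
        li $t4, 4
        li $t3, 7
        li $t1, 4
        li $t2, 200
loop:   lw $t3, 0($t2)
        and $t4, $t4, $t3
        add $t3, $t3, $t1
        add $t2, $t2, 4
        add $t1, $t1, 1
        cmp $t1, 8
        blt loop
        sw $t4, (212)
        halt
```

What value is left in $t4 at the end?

0

li $t4, 4 → $t4=4
li $t3, 7 → $t3=7
li $t1, 4 → $t1=4
li $t2, 200 → $t2=200
lw $t3, 0($t2) → $t3=M[200]=16
and $t4, $t4, $t3 → $t4=4&16=0
add $t3, $t3, $t1 → $t3=16+4=20
add $t2, $t2, 4 → $t2=200+4=204
add $t1, $t1, 1 → $t1=4+1=5
cmp $t1, 8  (cmp 5,8)
blt loop: taken
lw $t3, 0($t2) → $t3=M[204]=17
and $t4, $t4, $t3 → $t4=0&17=0
add $t3, $t3, $t1 → $t3=17+5=22
add $t2, $t2, 4 → $t2=204+4=208
add $t1, $t1, 1 → $t1=5+1=6
cmp $t1, 8  (cmp 6,8)
blt loop: taken
lw $t3, 0($t2) → $t3=M[208]=29
and $t4, $t4, $t3 → $t4=0&29=0
add $t3, $t3, $t1 → $t3=29+6=35
add $t2, $t2, 4 → $t2=208+4=212
add $t1, $t1, 1 → $t1=6+1=7
cmp $t1, 8  (cmp 7,8)
blt loop: taken
lw $t3, 0($t2) → $t3=M[212]=-3
and $t4, $t4, $t3 → $t4=0&(-3)=0
add $t3, $t3, $t1 → $t3=(-3)+7=4
add $t2, $t2, 4 → $t2=212+4=216
add $t1, $t1, 1 → $t1=7+1=8
cmp $t1, 8  (cmp 8,8)
blt loop: not taken
sw $t4, (212) → M[212]=0
halt.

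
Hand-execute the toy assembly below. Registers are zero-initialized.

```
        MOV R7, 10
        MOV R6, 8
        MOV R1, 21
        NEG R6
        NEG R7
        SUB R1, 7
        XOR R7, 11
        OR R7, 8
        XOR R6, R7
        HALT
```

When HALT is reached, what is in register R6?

MOV R7, 10 → R7=10
MOV R6, 8 → R6=8
MOV R1, 21 → R1=21
NEG R6 → R6=-(8)=-8
NEG R7 → R7=-(10)=-10
SUB R1, 7 → R1=21-7=14
XOR R7, 11 → R7=(-10)^11=-3
OR R7, 8 → R7=(-3)|8=-3
XOR R6, R7 → R6=(-8)^(-3)=5
halt.

5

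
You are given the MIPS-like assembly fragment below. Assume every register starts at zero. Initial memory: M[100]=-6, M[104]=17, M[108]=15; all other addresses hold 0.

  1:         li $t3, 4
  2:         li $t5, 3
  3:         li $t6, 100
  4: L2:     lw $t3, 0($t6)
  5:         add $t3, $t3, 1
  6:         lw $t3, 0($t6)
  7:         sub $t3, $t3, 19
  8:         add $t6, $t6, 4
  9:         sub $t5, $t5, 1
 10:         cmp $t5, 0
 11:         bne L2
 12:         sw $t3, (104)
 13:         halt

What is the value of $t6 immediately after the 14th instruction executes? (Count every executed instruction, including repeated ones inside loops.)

li $t3, 4 → $t3=4
li $t5, 3 → $t5=3
li $t6, 100 → $t6=100
lw $t3, 0($t6) → $t3=M[100]=-6
add $t3, $t3, 1 → $t3=(-6)+1=-5
lw $t3, 0($t6) → $t3=M[100]=-6
sub $t3, $t3, 19 → $t3=(-6)-19=-25
add $t6, $t6, 4 → $t6=100+4=104
sub $t5, $t5, 1 → $t5=3-1=2
cmp $t5, 0  (cmp 2,0)
bne L2: taken
lw $t3, 0($t6) → $t3=M[104]=17
add $t3, $t3, 1 → $t3=17+1=18
lw $t3, 0($t6) → $t3=M[104]=17
After step 14: $t6 = 104.

104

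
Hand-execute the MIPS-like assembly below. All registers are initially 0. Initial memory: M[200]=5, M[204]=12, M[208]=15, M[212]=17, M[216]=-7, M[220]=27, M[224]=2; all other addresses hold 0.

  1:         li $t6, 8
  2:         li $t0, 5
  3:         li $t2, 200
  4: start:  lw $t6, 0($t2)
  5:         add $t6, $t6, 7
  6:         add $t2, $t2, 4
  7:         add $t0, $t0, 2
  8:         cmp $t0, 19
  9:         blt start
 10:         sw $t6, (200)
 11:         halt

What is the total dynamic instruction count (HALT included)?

47

after li $t6, 8: $t6=8
after li $t0, 5: $t0=5
after li $t2, 200: $t2=200
after lw $t6, 0($t2): $t6=M[200]=5
after add $t6, $t6, 7: $t6=5+7=12
after add $t2, $t2, 4: $t2=200+4=204
after add $t0, $t0, 2: $t0=5+2=7
cmp $t0, 19  (cmp 7,19)
blt start: taken
after lw $t6, 0($t2): $t6=M[204]=12
after add $t6, $t6, 7: $t6=12+7=19
after add $t2, $t2, 4: $t2=204+4=208
after add $t0, $t0, 2: $t0=7+2=9
cmp $t0, 19  (cmp 9,19)
blt start: taken
after lw $t6, 0($t2): $t6=M[208]=15
after add $t6, $t6, 7: $t6=15+7=22
after add $t2, $t2, 4: $t2=208+4=212
after add $t0, $t0, 2: $t0=9+2=11
cmp $t0, 19  (cmp 11,19)
blt start: taken
after lw $t6, 0($t2): $t6=M[212]=17
after add $t6, $t6, 7: $t6=17+7=24
after add $t2, $t2, 4: $t2=212+4=216
after add $t0, $t0, 2: $t0=11+2=13
cmp $t0, 19  (cmp 13,19)
blt start: taken
after lw $t6, 0($t2): $t6=M[216]=-7
after add $t6, $t6, 7: $t6=(-7)+7=0
after add $t2, $t2, 4: $t2=216+4=220
after add $t0, $t0, 2: $t0=13+2=15
cmp $t0, 19  (cmp 15,19)
blt start: taken
after lw $t6, 0($t2): $t6=M[220]=27
after add $t6, $t6, 7: $t6=27+7=34
after add $t2, $t2, 4: $t2=220+4=224
after add $t0, $t0, 2: $t0=15+2=17
cmp $t0, 19  (cmp 17,19)
blt start: taken
after lw $t6, 0($t2): $t6=M[224]=2
after add $t6, $t6, 7: $t6=2+7=9
after add $t2, $t2, 4: $t2=224+4=228
after add $t0, $t0, 2: $t0=17+2=19
cmp $t0, 19  (cmp 19,19)
blt start: not taken
sw $t6, (200) → M[200]=9
halt.
Total executed instructions: 47.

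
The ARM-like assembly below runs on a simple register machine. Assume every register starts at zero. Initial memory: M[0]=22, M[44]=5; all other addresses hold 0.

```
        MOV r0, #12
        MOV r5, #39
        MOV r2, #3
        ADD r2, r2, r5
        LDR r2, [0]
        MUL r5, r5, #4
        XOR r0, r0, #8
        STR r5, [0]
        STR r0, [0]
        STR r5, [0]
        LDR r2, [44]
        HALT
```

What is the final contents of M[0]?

after MOV r0, #12: r0=12
after MOV r5, #39: r5=39
after MOV r2, #3: r2=3
after ADD r2, r2, r5: r2=3+39=42
after LDR r2, [0]: r2=M[0]=22
after MUL r5, r5, #4: r5=39*4=156
after XOR r0, r0, #8: r0=12^8=4
STR r5, [0] → M[0]=156
STR r0, [0] → M[0]=4
STR r5, [0] → M[0]=156
after LDR r2, [44]: r2=M[44]=5
halt.

156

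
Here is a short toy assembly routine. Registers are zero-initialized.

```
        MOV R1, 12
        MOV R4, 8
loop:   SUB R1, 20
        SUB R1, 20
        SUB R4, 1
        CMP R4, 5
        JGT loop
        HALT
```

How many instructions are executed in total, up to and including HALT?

18

MOV R1, 12 → R1=12
MOV R4, 8 → R4=8
SUB R1, 20 → R1=12-20=-8
SUB R1, 20 → R1=(-8)-20=-28
SUB R4, 1 → R4=8-1=7
CMP R4, 5  (cmp 7,5)
JGT loop: taken
SUB R1, 20 → R1=(-28)-20=-48
SUB R1, 20 → R1=(-48)-20=-68
SUB R4, 1 → R4=7-1=6
CMP R4, 5  (cmp 6,5)
JGT loop: taken
SUB R1, 20 → R1=(-68)-20=-88
SUB R1, 20 → R1=(-88)-20=-108
SUB R4, 1 → R4=6-1=5
CMP R4, 5  (cmp 5,5)
JGT loop: not taken
halt.
Total executed instructions: 18.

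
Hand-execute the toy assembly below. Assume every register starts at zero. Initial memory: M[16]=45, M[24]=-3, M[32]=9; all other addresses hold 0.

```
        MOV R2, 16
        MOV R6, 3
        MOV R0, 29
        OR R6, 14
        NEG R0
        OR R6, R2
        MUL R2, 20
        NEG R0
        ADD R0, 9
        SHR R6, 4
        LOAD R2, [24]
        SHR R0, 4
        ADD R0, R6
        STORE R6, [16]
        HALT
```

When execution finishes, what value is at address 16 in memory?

MOV R2, 16 → R2=16
MOV R6, 3 → R6=3
MOV R0, 29 → R0=29
OR R6, 14 → R6=3|14=15
NEG R0 → R0=-(29)=-29
OR R6, R2 → R6=15|16=31
MUL R2, 20 → R2=16*20=320
NEG R0 → R0=-(-29)=29
ADD R0, 9 → R0=29+9=38
SHR R6, 4 → R6=31>>4=1
LOAD R2, [24] → R2=M[24]=-3
SHR R0, 4 → R0=38>>4=2
ADD R0, R6 → R0=2+1=3
STORE R6, [16] → M[16]=1
halt.

1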